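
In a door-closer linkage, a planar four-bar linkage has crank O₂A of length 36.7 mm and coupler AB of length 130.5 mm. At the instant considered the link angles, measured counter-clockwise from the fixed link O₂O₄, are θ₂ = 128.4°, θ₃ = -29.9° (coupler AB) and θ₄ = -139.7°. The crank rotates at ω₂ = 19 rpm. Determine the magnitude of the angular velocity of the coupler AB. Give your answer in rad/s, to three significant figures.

ω₂ = 1.99 rad/s (from 19 rpm).
Differentiating the loop-closure r₂e^{iθ₂}+r₃e^{iθ₃}=r₁+r₄e^{iθ₄} gives r₂ω₂e^{iθ₂}+r₃ω₃e^{iθ₃}=r₄ω₄e^{iθ₄}.
Eliminating the other unknown: ω₃ = r₂ω₂ sin(θ₄−θ₂) / [r₃ sin(θ₃−θ₄)].
Numerator sine = +0.99945; denominator sine = +0.94088.
Result = 0.0367·1.99·(+0.99945) / (0.1305·(+0.94088)) = +0.59438 rad/s; magnitude 0.59438 rad/s.

0.594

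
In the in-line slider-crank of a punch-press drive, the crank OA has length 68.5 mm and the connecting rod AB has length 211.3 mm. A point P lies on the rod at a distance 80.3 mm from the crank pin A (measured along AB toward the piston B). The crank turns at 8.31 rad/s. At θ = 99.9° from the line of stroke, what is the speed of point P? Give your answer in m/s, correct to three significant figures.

ω = 8.31 rad/s.  Crank-pin speed |V_A| = rω = 0.56924 m/s, perpendicular to OA.
Rod angle: sinφ = −(r/L) sinθ ⇒ φ = -18.624°; ω_rod = −rω cosθ/√(L²−r²sin²θ) = +0.48877 rad/s.
V_P = V_A + ω_rod × AP, with AP = 0.0803 m along the rod.
Components: V_Px = −rω sinθ − a·ω_rod·sinφ = -0.54822 m/s;  V_Py = rω cosθ + a·ω_rod·cosφ = -0.060675 m/s.
|V_P| = √(V_Px² + V_Py²) = 0.55157 m/s.

0.552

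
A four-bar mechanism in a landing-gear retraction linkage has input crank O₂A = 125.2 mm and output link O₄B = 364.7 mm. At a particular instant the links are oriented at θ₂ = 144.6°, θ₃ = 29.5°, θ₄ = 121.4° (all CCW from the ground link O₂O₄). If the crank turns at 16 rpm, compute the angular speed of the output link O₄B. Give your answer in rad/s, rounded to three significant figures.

0.521

ω₂ = 1.676 rad/s (from 16 rpm).
Differentiating the loop-closure r₂e^{iθ₂}+r₃e^{iθ₃}=r₁+r₄e^{iθ₄} gives r₂ω₂e^{iθ₂}+r₃ω₃e^{iθ₃}=r₄ω₄e^{iθ₄}.
Eliminating the other unknown: ω₄ = r₂ω₂ sin(θ₂−θ₃) / [r₄ sin(θ₄−θ₃)].
Numerator sine = +0.90557; denominator sine = +0.99945.
Result = 0.1252·1.676·(+0.90557) / (0.3647·(+0.99945)) = +0.52117 rad/s; magnitude 0.52117 rad/s.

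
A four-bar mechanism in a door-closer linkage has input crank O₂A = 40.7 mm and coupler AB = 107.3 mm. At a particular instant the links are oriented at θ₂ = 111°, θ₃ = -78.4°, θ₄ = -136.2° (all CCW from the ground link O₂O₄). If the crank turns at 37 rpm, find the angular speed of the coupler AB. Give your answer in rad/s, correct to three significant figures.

ω₂ = 3.875 rad/s (from 37 rpm).
Differentiating the loop-closure r₂e^{iθ₂}+r₃e^{iθ₃}=r₁+r₄e^{iθ₄} gives r₂ω₂e^{iθ₂}+r₃ω₃e^{iθ₃}=r₄ω₄e^{iθ₄}.
Eliminating the other unknown: ω₃ = r₂ω₂ sin(θ₄−θ₂) / [r₃ sin(θ₃−θ₄)].
Numerator sine = +0.92186; denominator sine = +0.84619.
Result = 0.0407·3.875·(+0.92186) / (0.1073·(+0.84619)) = +1.6011 rad/s; magnitude 1.6011 rad/s.

1.60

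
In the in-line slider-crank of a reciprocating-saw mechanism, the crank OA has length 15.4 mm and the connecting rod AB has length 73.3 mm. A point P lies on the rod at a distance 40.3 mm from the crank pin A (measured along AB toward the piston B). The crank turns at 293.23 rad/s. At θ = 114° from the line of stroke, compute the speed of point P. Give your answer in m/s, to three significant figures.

ω = 293.2 rad/s.  Crank-pin speed |V_A| = rω = 4.5157 m/s, perpendicular to OA.
Rod angle: sinφ = −(r/L) sinθ ⇒ φ = -11.066°; ω_rod = −rω cosθ/√(L²−r²sin²θ) = +25.532 rad/s.
V_P = V_A + ω_rod × AP, with AP = 0.0403 m along the rod.
Components: V_Px = −rω sinθ − a·ω_rod·sinφ = -3.9278 m/s;  V_Py = rω cosθ + a·ω_rod·cosφ = -0.8269 m/s.
|V_P| = √(V_Px² + V_Py²) = 4.0139 m/s.

4.01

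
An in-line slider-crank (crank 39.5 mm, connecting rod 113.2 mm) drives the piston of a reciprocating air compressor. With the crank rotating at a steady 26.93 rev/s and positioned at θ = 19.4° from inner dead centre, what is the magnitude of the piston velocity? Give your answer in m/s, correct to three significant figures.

2.96

ω = 2π·26.9 = 169.2 rad/s
For an in-line slider-crank, x = r cosθ + √(L² − r² sin²θ), so v = −rω sinθ·[1 + r cosθ/√(L² − r² sin²θ)].
With r = 0.0395 m, L = 0.1132 m, θ = 19.4°: √(L² − r² sin²θ) = 0.11244 m.
v = −0.0395·169.2·0.33216·[1 + 0.0395·0.94322/0.11244] = -2.9557 m/s.
|v| = 2.9557 m/s.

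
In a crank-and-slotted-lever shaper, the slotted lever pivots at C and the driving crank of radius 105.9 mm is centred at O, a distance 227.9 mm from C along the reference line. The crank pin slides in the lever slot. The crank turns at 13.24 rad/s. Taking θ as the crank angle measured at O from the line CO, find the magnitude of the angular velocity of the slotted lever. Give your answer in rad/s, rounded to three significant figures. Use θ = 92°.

ω = 13.24 rad/s
Crank pin A relative to C: A = (d + r cosθ, r sinθ); lever angle φ = atan2(r sinθ, d + r cosθ).
Differentiating tanφ: φ̇ = rω(d cosθ + r)/(d² + r² + 2dr cosθ).
d² + r² + 2dr cosθ = |CA|² = 0.0614686 m²;  d cosθ + r = +0.097946 m.
|ω_lever| = |0.1059·13.24·+0.097946| / 0.0614686 = 2.2342 rad/s.

2.23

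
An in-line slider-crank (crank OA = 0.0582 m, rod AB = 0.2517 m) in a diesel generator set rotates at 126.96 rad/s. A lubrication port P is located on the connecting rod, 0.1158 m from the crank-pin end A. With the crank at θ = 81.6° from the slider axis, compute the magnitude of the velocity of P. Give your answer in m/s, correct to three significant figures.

7.45

ω = 127 rad/s.  Crank-pin speed |V_A| = rω = 7.3891 m/s, perpendicular to OA.
Rod angle: sinφ = −(r/L) sinθ ⇒ φ = -13.223°; ω_rod = −rω cosθ/√(L²−r²sin²θ) = -4.4053 rad/s.
V_P = V_A + ω_rod × AP, with AP = 0.1158 m along the rod.
Components: V_Px = −rω sinθ − a·ω_rod·sinφ = -7.4265 m/s;  V_Py = rω cosθ + a·ω_rod·cosφ = +0.58281 m/s.
|V_P| = √(V_Px² + V_Py²) = 7.4493 m/s.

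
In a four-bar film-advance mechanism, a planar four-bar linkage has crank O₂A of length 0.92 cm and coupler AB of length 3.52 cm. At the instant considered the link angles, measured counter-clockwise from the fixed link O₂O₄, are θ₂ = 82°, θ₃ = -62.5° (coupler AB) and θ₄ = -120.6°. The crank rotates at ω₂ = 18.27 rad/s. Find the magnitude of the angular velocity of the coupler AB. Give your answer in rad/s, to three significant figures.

ω₂ = 18.27 rad/s
Differentiating the loop-closure r₂e^{iθ₂}+r₃e^{iθ₃}=r₁+r₄e^{iθ₄} gives r₂ω₂e^{iθ₂}+r₃ω₃e^{iθ₃}=r₄ω₄e^{iθ₄}.
Eliminating the other unknown: ω₃ = r₂ω₂ sin(θ₄−θ₂) / [r₃ sin(θ₃−θ₄)].
Numerator sine = +0.38430; denominator sine = +0.84897.
Result = 0.0092·18.27·(+0.38430) / (0.0352·(+0.84897)) = +2.1615 rad/s; magnitude 2.1615 rad/s.

2.16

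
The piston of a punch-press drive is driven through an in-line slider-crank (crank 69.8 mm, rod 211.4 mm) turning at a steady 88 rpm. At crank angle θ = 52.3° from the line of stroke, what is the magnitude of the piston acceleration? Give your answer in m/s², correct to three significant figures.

ω = 2π·88/60 = 9.215 rad/s
x(θ) = r cosθ + √(L² − r² sin²θ); with ω constant, a = ω²·d²x/dθ².
d²x/dθ² = −r cosθ − r²(cos2θ)/√u − r⁴ sin²2θ/(4u^{3/2}),  u = L² − r² sin²θ = 0.0416399 m².
Substituting r = 0.0698 m, L = 0.2114 m, θ = 52.3°: d²x/dθ² = -0.03732 m.
a = ω²·d²x/dθ² = (9.215)²·(-0.03732) = -3.1693 m/s²;  |a| = 3.1693 m/s².

3.17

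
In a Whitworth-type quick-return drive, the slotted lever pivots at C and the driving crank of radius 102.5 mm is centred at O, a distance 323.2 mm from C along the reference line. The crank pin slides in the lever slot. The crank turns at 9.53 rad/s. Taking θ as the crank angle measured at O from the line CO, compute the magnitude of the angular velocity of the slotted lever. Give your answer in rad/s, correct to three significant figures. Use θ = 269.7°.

0.859

ω = 9.53 rad/s
Crank pin A relative to C: A = (d + r cosθ, r sinθ); lever angle φ = atan2(r sinθ, d + r cosθ).
Differentiating tanφ: φ̇ = rω(d cosθ + r)/(d² + r² + 2dr cosθ).
d² + r² + 2dr cosθ = |CA|² = 0.114618 m²;  d cosθ + r = +0.10081 m.
|ω_lever| = |0.1025·9.53·+0.10081| / 0.114618 = 0.85913 rad/s.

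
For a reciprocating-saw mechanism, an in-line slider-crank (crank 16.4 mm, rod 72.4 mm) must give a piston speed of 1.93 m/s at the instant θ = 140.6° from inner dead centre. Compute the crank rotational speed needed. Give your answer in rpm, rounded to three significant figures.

For an in-line slider-crank, |v_piston| = rω|sinθ|·[1 + r cosθ/√(L² − r² sin²θ)].
With r = 0.0164 m, L = 0.0724 m, θ = 140.6°: the bracketed kinematic factor |dx/dθ| = 0.0085684 m.
ω = v/|dx/dθ| = 1.93/0.0085684 = 225.25 rad/s.
N = 60ω/(2π) = 2151 rpm.

2150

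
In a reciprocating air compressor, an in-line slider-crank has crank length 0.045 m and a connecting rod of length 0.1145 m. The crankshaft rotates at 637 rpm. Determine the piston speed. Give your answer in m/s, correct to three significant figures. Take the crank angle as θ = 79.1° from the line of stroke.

3.19

ω = 2π·637/60 = 66.71 rad/s
For an in-line slider-crank, x = r cosθ + √(L² − r² sin²θ), so v = −rω sinθ·[1 + r cosθ/√(L² − r² sin²θ)].
With r = 0.045 m, L = 0.1145 m, θ = 79.1°: √(L² − r² sin²θ) = 0.10563 m.
v = −0.045·66.71·0.98196·[1 + 0.045·0.18910/0.10563] = -3.1851 m/s.
|v| = 3.1851 m/s.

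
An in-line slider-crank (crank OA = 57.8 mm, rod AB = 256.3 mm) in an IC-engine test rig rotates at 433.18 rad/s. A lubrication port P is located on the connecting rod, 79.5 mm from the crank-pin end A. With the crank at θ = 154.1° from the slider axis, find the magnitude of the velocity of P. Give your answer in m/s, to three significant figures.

ω = 433.2 rad/s.  Crank-pin speed |V_A| = rω = 25.038 m/s, perpendicular to OA.
Rod angle: sinφ = −(r/L) sinθ ⇒ φ = -5.653°; ω_rod = −rω cosθ/√(L²−r²sin²θ) = +88.307 rad/s.
V_P = V_A + ω_rod × AP, with AP = 0.0795 m along the rod.
Components: V_Px = −rω sinθ − a·ω_rod·sinφ = -10.245 m/s;  V_Py = rω cosθ + a·ω_rod·cosφ = -15.537 m/s.
|V_P| = √(V_Px² + V_Py²) = 18.61 m/s.

18.6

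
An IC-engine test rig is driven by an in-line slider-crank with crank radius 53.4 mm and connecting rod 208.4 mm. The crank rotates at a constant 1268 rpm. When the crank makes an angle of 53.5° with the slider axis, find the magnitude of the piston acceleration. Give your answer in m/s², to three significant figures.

492

ω = 2π·1268/60 = 132.8 rad/s
x(θ) = r cosθ + √(L² − r² sin²θ); with ω constant, a = ω²·d²x/dθ².
d²x/dθ² = −r cosθ − r²(cos2θ)/√u − r⁴ sin²2θ/(4u^{3/2}),  u = L² − r² sin²θ = 0.0415879 m².
Substituting r = 0.0534 m, L = 0.2084 m, θ = 53.5°: d²x/dθ² = -0.027895 m.
a = ω²·d²x/dθ² = (132.8)²·(-0.027895) = -491.83 m/s²;  |a| = 491.83 m/s².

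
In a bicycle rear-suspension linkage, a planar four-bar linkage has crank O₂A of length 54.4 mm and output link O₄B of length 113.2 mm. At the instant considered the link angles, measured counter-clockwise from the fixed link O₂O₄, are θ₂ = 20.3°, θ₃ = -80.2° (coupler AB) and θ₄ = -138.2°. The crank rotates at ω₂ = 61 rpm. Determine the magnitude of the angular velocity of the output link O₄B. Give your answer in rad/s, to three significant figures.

3.56

ω₂ = 6.388 rad/s (from 61 rpm).
Differentiating the loop-closure r₂e^{iθ₂}+r₃e^{iθ₃}=r₁+r₄e^{iθ₄} gives r₂ω₂e^{iθ₂}+r₃ω₃e^{iθ₃}=r₄ω₄e^{iθ₄}.
Eliminating the other unknown: ω₄ = r₂ω₂ sin(θ₂−θ₃) / [r₄ sin(θ₄−θ₃)].
Numerator sine = +0.98325; denominator sine = -0.84805.
Result = 0.0544·6.388·(+0.98325) / (0.1132·(-0.84805)) = -3.5592 rad/s; magnitude 3.5592 rad/s.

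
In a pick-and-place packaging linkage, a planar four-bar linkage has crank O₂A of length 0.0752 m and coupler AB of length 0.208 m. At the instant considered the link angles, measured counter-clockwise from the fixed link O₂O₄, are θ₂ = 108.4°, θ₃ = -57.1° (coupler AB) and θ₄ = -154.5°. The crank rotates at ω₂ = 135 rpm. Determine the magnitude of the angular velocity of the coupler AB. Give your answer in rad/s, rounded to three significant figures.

ω₂ = 14.14 rad/s (from 135 rpm).
Differentiating the loop-closure r₂e^{iθ₂}+r₃e^{iθ₃}=r₁+r₄e^{iθ₄} gives r₂ω₂e^{iθ₂}+r₃ω₃e^{iθ₃}=r₄ω₄e^{iθ₄}.
Eliminating the other unknown: ω₃ = r₂ω₂ sin(θ₄−θ₂) / [r₃ sin(θ₃−θ₄)].
Numerator sine = +0.99233; denominator sine = +0.99167.
Result = 0.0752·14.14·(+0.99233) / (0.208·(+0.99167)) = +5.1145 rad/s; magnitude 5.1145 rad/s.

5.11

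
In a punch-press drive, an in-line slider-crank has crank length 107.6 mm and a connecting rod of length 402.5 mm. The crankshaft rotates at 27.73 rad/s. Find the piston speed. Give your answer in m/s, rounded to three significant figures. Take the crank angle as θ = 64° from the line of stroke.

3.01

ω = 27.73 rad/s
For an in-line slider-crank, x = r cosθ + √(L² − r² sin²θ), so v = −rω sinθ·[1 + r cosθ/√(L² − r² sin²θ)].
With r = 0.1076 m, L = 0.4025 m, θ = 64°: √(L² − r² sin²θ) = 0.39071 m.
v = −0.1076·27.73·0.89879·[1 + 0.1076·0.43837/0.39071] = -3.0055 m/s.
|v| = 3.0055 m/s.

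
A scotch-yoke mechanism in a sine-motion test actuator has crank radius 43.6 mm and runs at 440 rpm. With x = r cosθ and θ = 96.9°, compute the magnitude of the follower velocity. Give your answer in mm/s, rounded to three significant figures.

1990

ω = 46.08 rad/s (from 440 rpm).
x = r cosθ ⇒ ẋ = −rω sinθ.
|v| = rω|sinθ| = 0.0436·46.08·|sin 96.9°| = 1.9944 m/s = 1994.4 mm/s.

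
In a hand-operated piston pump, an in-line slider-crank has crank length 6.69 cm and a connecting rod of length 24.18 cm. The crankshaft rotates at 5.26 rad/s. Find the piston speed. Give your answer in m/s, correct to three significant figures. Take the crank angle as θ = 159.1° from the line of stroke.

ω = 5.26 rad/s
For an in-line slider-crank, x = r cosθ + √(L² − r² sin²θ), so v = −rω sinθ·[1 + r cosθ/√(L² − r² sin²θ)].
With r = 0.0669 m, L = 0.2418 m, θ = 159.1°: √(L² − r² sin²θ) = 0.24062 m.
v = −0.0669·5.26·0.35674·[1 + 0.0669·-0.93420/0.24062] = -0.092928 m/s.
|v| = 0.092928 m/s.

0.0929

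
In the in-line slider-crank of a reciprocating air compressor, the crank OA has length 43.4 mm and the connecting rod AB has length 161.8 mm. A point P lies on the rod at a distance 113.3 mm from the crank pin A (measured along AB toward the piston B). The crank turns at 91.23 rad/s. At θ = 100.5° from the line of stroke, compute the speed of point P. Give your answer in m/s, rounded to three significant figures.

3.76

ω = 91.23 rad/s.  Crank-pin speed |V_A| = rω = 3.9594 m/s, perpendicular to OA.
Rod angle: sinφ = −(r/L) sinθ ⇒ φ = -15.292°; ω_rod = −rω cosθ/√(L²−r²sin²θ) = +4.6231 rad/s.
V_P = V_A + ω_rod × AP, with AP = 0.1133 m along the rod.
Components: V_Px = −rω sinθ − a·ω_rod·sinφ = -3.7549 m/s;  V_Py = rω cosθ + a·ω_rod·cosφ = -0.21628 m/s.
|V_P| = √(V_Px² + V_Py²) = 3.7612 m/s.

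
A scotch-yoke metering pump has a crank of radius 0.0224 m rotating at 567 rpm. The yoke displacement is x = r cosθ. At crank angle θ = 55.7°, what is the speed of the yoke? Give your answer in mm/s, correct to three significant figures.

1100

ω = 59.38 rad/s (from 567 rpm).
x = r cosθ ⇒ ẋ = −rω sinθ.
|v| = rω|sinθ| = 0.0224·59.38·|sin 55.7°| = 1.0987 m/s = 1098.7 mm/s.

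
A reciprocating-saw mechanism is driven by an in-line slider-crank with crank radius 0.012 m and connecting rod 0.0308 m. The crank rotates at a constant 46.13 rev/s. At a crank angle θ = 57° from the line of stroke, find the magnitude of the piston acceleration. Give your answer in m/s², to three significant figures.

ω = 2π·46.1 = 289.8 rad/s
x(θ) = r cosθ + √(L² − r² sin²θ); with ω constant, a = ω²·d²x/dθ².
d²x/dθ² = −r cosθ − r²(cos2θ)/√u − r⁴ sin²2θ/(4u^{3/2}),  u = L² − r² sin²θ = 0.000847355 m².
Substituting r = 0.012 m, L = 0.0308 m, θ = 57°: d²x/dθ² = -0.004699 m.
a = ω²·d²x/dθ² = (289.8)²·(-0.004699) = -394.76 m/s²;  |a| = 394.76 m/s².

395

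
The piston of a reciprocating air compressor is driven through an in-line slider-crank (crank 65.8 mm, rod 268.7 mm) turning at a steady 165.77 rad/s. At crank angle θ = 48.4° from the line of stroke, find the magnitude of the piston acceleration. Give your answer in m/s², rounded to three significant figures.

ω = 165.8 rad/s
x(θ) = r cosθ + √(L² − r² sin²θ); with ω constant, a = ω²·d²x/dθ².
d²x/dθ² = −r cosθ − r²(cos2θ)/√u − r⁴ sin²2θ/(4u^{3/2}),  u = L² − r² sin²θ = 0.0697785 m².
Substituting r = 0.0658 m, L = 0.2687 m, θ = 48.4°: d²x/dθ² = -0.041996 m.
a = ω²·d²x/dθ² = (165.8)²·(-0.041996) = -1154 m/s²;  |a| = 1154 m/s².

1150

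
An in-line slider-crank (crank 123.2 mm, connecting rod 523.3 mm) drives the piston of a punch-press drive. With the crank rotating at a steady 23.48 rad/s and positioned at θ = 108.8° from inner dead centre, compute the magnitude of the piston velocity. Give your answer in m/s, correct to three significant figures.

ω = 23.48 rad/s
For an in-line slider-crank, x = r cosθ + √(L² − r² sin²θ), so v = −rω sinθ·[1 + r cosθ/√(L² − r² sin²θ)].
With r = 0.1232 m, L = 0.5233 m, θ = 108.8°: √(L² − r² sin²θ) = 0.51014 m.
v = −0.1232·23.48·0.94665·[1 + 0.1232·-0.32227/0.51014] = -2.5253 m/s.
|v| = 2.5253 m/s.

2.53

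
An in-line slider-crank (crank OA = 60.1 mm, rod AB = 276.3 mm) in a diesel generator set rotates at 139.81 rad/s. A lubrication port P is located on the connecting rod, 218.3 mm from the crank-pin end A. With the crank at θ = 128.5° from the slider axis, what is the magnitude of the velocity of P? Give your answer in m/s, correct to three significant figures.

5.96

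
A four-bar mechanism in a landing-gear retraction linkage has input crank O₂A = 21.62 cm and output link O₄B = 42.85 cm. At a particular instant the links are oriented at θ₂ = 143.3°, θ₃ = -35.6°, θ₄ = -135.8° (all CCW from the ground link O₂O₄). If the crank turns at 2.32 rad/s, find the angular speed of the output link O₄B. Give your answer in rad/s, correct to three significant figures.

0.0228

ω₂ = 2.32 rad/s
Differentiating the loop-closure r₂e^{iθ₂}+r₃e^{iθ₃}=r₁+r₄e^{iθ₄} gives r₂ω₂e^{iθ₂}+r₃ω₃e^{iθ₃}=r₄ω₄e^{iθ₄}.
Eliminating the other unknown: ω₄ = r₂ω₂ sin(θ₂−θ₃) / [r₄ sin(θ₄−θ₃)].
Numerator sine = +0.01920; denominator sine = -0.98420.
Result = 0.2162·2.32·(+0.01920) / (0.4285·(-0.98420)) = -0.022833 rad/s; magnitude 0.022833 rad/s.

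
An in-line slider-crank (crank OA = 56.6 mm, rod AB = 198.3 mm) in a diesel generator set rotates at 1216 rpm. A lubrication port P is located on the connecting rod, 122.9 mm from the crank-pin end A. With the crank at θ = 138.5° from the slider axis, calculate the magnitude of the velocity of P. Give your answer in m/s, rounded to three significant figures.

4.61

ω = 127.3 rad/s.  Crank-pin speed |V_A| = rω = 7.2074 m/s, perpendicular to OA.
Rod angle: sinφ = −(r/L) sinθ ⇒ φ = -10.902°; ω_rod = −rω cosθ/√(L²−r²sin²θ) = +27.722 rad/s.
V_P = V_A + ω_rod × AP, with AP = 0.1229 m along the rod.
Components: V_Px = −rω sinθ − a·ω_rod·sinφ = -4.1314 m/s;  V_Py = rω cosθ + a·ω_rod·cosφ = -2.0525 m/s.
|V_P| = √(V_Px² + V_Py²) = 4.6132 m/s.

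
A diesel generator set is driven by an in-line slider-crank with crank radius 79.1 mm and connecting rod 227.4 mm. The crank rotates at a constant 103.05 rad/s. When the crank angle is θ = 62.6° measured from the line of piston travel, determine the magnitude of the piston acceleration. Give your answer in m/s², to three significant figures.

216

ω = 103 rad/s
x(θ) = r cosθ + √(L² − r² sin²θ); with ω constant, a = ω²·d²x/dθ².
d²x/dθ² = −r cosθ − r²(cos2θ)/√u − r⁴ sin²2θ/(4u^{3/2}),  u = L² − r² sin²θ = 0.046779 m².
Substituting r = 0.0791 m, L = 0.2274 m, θ = 62.6°: d²x/dθ² = -0.020372 m.
a = ω²·d²x/dθ² = (103)²·(-0.020372) = -216.34 m/s²;  |a| = 216.34 m/s².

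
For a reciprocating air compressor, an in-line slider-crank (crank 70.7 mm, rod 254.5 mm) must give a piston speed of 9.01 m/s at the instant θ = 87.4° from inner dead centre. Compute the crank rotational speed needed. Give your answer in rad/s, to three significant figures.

For an in-line slider-crank, |v_piston| = rω|sinθ|·[1 + r cosθ/√(L² − r² sin²θ)].
With r = 0.0707 m, L = 0.2545 m, θ = 87.4°: the bracketed kinematic factor |dx/dθ| = 0.071554 m.
ω = v/|dx/dθ| = 9.01/0.071554 = 125.92 rad/s.

126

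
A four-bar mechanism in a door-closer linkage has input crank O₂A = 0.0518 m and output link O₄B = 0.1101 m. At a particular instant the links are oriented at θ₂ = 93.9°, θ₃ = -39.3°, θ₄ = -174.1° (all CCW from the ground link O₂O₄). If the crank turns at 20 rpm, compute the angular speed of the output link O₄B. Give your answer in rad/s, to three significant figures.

ω₂ = 2.094 rad/s (from 20 rpm).
Differentiating the loop-closure r₂e^{iθ₂}+r₃e^{iθ₃}=r₁+r₄e^{iθ₄} gives r₂ω₂e^{iθ₂}+r₃ω₃e^{iθ₃}=r₄ω₄e^{iθ₄}.
Eliminating the other unknown: ω₄ = r₂ω₂ sin(θ₂−θ₃) / [r₄ sin(θ₄−θ₃)].
Numerator sine = +0.72897; denominator sine = -0.70957.
Result = 0.0518·2.094·(+0.72897) / (0.1101·(-0.70957)) = -1.0123 rad/s; magnitude 1.0123 rad/s.

1.01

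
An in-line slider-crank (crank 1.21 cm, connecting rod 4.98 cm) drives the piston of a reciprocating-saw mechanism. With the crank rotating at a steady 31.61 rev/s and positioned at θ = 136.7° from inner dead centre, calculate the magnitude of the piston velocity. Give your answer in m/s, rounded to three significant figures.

1.35

ω = 2π·31.6 = 198.6 rad/s
For an in-line slider-crank, x = r cosθ + √(L² − r² sin²θ), so v = −rω sinθ·[1 + r cosθ/√(L² − r² sin²θ)].
With r = 0.0121 m, L = 0.0498 m, θ = 136.7°: √(L² − r² sin²θ) = 0.049104 m.
v = −0.0121·198.6·0.68582·[1 + 0.0121·-0.72777/0.049104] = -1.3526 m/s.
|v| = 1.3526 m/s.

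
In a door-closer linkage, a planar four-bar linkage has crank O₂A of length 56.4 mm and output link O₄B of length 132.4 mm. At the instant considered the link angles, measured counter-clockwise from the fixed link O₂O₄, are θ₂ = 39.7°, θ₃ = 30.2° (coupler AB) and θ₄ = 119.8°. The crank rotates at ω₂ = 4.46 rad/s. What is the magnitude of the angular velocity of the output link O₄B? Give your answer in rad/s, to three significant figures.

ω₂ = 4.46 rad/s
Differentiating the loop-closure r₂e^{iθ₂}+r₃e^{iθ₃}=r₁+r₄e^{iθ₄} gives r₂ω₂e^{iθ₂}+r₃ω₃e^{iθ₃}=r₄ω₄e^{iθ₄}.
Eliminating the other unknown: ω₄ = r₂ω₂ sin(θ₂−θ₃) / [r₄ sin(θ₄−θ₃)].
Numerator sine = +0.16505; denominator sine = +0.99998.
Result = 0.0564·4.46·(+0.16505) / (0.1324·(+0.99998)) = +0.31358 rad/s; magnitude 0.31358 rad/s.

0.314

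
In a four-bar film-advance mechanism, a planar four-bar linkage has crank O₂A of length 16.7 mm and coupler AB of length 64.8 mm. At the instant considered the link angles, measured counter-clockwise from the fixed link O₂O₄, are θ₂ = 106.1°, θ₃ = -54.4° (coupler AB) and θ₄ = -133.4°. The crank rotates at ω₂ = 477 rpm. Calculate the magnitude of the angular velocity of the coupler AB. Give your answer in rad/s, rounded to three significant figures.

ω₂ = 49.95 rad/s (from 477 rpm).
Differentiating the loop-closure r₂e^{iθ₂}+r₃e^{iθ₃}=r₁+r₄e^{iθ₄} gives r₂ω₂e^{iθ₂}+r₃ω₃e^{iθ₃}=r₄ω₄e^{iθ₄}.
Eliminating the other unknown: ω₃ = r₂ω₂ sin(θ₄−θ₂) / [r₃ sin(θ₃−θ₄)].
Numerator sine = +0.86163; denominator sine = +0.98163.
Result = 0.0167·49.95·(+0.86163) / (0.0648·(+0.98163)) = +11.3 rad/s; magnitude 11.3 rad/s.

11.3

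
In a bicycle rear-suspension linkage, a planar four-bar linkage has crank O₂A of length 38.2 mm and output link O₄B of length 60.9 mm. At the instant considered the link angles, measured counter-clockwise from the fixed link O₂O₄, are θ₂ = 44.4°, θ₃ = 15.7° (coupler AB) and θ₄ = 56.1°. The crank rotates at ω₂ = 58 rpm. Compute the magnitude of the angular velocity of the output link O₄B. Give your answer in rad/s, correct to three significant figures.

2.82

ω₂ = 6.074 rad/s (from 58 rpm).
Differentiating the loop-closure r₂e^{iθ₂}+r₃e^{iθ₃}=r₁+r₄e^{iθ₄} gives r₂ω₂e^{iθ₂}+r₃ω₃e^{iθ₃}=r₄ω₄e^{iθ₄}.
Eliminating the other unknown: ω₄ = r₂ω₂ sin(θ₂−θ₃) / [r₄ sin(θ₄−θ₃)].
Numerator sine = +0.48022; denominator sine = +0.64812.
Result = 0.0382·6.074·(+0.48022) / (0.0609·(+0.64812)) = +2.8229 rad/s; magnitude 2.8229 rad/s.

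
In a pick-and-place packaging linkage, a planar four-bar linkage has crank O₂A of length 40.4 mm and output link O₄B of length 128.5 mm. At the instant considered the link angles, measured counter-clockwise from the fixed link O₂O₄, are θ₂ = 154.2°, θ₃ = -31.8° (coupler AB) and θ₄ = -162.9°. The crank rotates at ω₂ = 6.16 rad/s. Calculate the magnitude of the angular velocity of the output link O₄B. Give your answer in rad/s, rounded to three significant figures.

ω₂ = 6.16 rad/s
Differentiating the loop-closure r₂e^{iθ₂}+r₃e^{iθ₃}=r₁+r₄e^{iθ₄} gives r₂ω₂e^{iθ₂}+r₃ω₃e^{iθ₃}=r₄ω₄e^{iθ₄}.
Eliminating the other unknown: ω₄ = r₂ω₂ sin(θ₂−θ₃) / [r₄ sin(θ₄−θ₃)].
Numerator sine = -0.10453; denominator sine = -0.75356.
Result = 0.0404·6.16·(-0.10453) / (0.1285·(-0.75356)) = +0.26864 rad/s; magnitude 0.26864 rad/s.

0.269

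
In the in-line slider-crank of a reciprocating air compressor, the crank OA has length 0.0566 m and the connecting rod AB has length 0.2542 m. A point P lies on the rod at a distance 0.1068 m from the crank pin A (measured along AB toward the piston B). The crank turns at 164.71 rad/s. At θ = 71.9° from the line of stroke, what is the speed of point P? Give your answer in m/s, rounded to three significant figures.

ω = 164.7 rad/s.  Crank-pin speed |V_A| = rω = 9.3226 m/s, perpendicular to OA.
Rod angle: sinφ = −(r/L) sinθ ⇒ φ = -12.219°; ω_rod = −rω cosθ/√(L²−r²sin²θ) = -11.658 rad/s.
V_P = V_A + ω_rod × AP, with AP = 0.1068 m along the rod.
Components: V_Px = −rω sinθ − a·ω_rod·sinφ = -9.1248 m/s;  V_Py = rω cosθ + a·ω_rod·cosφ = +1.6794 m/s.
|V_P| = √(V_Px² + V_Py²) = 9.278 m/s.

9.28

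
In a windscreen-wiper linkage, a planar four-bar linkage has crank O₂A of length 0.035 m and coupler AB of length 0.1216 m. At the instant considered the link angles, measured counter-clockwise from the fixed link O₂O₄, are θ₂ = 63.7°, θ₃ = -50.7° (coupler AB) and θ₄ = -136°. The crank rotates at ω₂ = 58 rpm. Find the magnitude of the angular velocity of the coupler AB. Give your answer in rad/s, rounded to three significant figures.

ω₂ = 6.074 rad/s (from 58 rpm).
Differentiating the loop-closure r₂e^{iθ₂}+r₃e^{iθ₃}=r₁+r₄e^{iθ₄} gives r₂ω₂e^{iθ₂}+r₃ω₃e^{iθ₃}=r₄ω₄e^{iθ₄}.
Eliminating the other unknown: ω₃ = r₂ω₂ sin(θ₄−θ₂) / [r₃ sin(θ₃−θ₄)].
Numerator sine = +0.33710; denominator sine = +0.99664.
Result = 0.035·6.074·(+0.33710) / (0.1216·(+0.99664)) = +0.5913 rad/s; magnitude 0.5913 rad/s.

0.591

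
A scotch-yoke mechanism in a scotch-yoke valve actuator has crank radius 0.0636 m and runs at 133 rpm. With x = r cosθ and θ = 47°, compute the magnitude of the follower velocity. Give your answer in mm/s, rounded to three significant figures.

648

ω = 13.93 rad/s (from 133 rpm).
x = r cosθ ⇒ ẋ = −rω sinθ.
|v| = rω|sinθ| = 0.0636·13.93·|sin 47°| = 0.64784 m/s = 647.84 mm/s.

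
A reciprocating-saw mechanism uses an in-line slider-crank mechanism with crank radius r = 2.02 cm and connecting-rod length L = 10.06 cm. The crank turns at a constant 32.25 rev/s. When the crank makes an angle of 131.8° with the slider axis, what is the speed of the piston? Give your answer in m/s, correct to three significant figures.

ω = 2π·32.2 = 202.6 rad/s
For an in-line slider-crank, x = r cosθ + √(L² − r² sin²θ), so v = −rω sinθ·[1 + r cosθ/√(L² − r² sin²θ)].
With r = 0.0202 m, L = 0.1006 m, θ = 131.8°: √(L² − r² sin²θ) = 0.099467 m.
v = −0.0202·202.6·0.74548·[1 + 0.0202·-0.66653/0.099467] = -2.6383 m/s.
|v| = 2.6383 m/s.

2.64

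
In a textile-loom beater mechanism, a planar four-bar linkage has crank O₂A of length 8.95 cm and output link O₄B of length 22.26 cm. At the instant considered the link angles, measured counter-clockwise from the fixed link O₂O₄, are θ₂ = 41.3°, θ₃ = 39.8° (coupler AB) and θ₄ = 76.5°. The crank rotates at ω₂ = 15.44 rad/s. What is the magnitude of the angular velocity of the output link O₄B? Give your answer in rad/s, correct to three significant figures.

0.272

ω₂ = 15.44 rad/s
Differentiating the loop-closure r₂e^{iθ₂}+r₃e^{iθ₃}=r₁+r₄e^{iθ₄} gives r₂ω₂e^{iθ₂}+r₃ω₃e^{iθ₃}=r₄ω₄e^{iθ₄}.
Eliminating the other unknown: ω₄ = r₂ω₂ sin(θ₂−θ₃) / [r₄ sin(θ₄−θ₃)].
Numerator sine = +0.02618; denominator sine = +0.59763.
Result = 0.0895·15.44·(+0.02618) / (0.2226·(+0.59763)) = +0.27192 rad/s; magnitude 0.27192 rad/s.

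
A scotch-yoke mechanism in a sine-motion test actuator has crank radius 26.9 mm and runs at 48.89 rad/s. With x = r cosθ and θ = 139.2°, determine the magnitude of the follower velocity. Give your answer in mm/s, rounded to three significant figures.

ω = 48.89 rad/s
x = r cosθ ⇒ ẋ = −rω sinθ.
|v| = rω|sinθ| = 0.0269·48.89·|sin 139.2°| = 0.85934 m/s = 859.34 mm/s.

859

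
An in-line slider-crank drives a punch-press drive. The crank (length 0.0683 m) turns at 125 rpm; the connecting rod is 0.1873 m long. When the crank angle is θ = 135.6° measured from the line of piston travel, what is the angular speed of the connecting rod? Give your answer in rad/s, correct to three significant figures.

ω = 13.09 rad/s (converted from 125 rpm).
The rod makes angle φ with the slider axis where L sinφ = r sinθ; differentiating, L cosφ·φ̇ = r ω cosθ.
L cosφ = √(L² − r² sin²θ) = 0.1811 m.
|ω_rod| = r ω |cosθ| / √(L² − r² sin²θ) = 0.0683·13.09·0.71447/0.1811 = 3.5271 rad/s.

3.53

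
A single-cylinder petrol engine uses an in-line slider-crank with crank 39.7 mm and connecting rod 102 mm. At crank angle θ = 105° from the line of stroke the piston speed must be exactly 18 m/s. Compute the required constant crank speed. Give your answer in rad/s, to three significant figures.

527

For an in-line slider-crank, |v_piston| = rω|sinθ|·[1 + r cosθ/√(L² − r² sin²θ)].
With r = 0.0397 m, L = 0.102 m, θ = 105°: the bracketed kinematic factor |dx/dθ| = 0.034178 m.
ω = v/|dx/dθ| = 18/0.034178 = 526.65 rad/s.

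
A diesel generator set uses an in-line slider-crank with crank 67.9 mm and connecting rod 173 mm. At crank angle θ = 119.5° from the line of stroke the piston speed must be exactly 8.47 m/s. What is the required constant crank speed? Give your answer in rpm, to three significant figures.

1720

For an in-line slider-crank, |v_piston| = rω|sinθ|·[1 + r cosθ/√(L² − r² sin²θ)].
With r = 0.0679 m, L = 0.173 m, θ = 119.5°: the bracketed kinematic factor |dx/dθ| = 0.046944 m.
ω = v/|dx/dθ| = 8.47/0.046944 = 180.43 rad/s.
N = 60ω/(2π) = 1722.9 rpm.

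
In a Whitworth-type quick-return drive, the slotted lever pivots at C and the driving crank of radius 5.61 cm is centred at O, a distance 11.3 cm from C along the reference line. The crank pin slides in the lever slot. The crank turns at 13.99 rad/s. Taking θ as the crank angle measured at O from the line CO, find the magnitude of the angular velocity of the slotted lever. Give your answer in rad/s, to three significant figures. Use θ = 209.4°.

ω = 13.99 rad/s
Crank pin A relative to C: A = (d + r cosθ, r sinθ); lever angle φ = atan2(r sinθ, d + r cosθ).
Differentiating tanφ: φ̇ = rω(d cosθ + r)/(d² + r² + 2dr cosθ).
d² + r² + 2dr cosθ = |CA|² = 0.00487044 m²;  d cosθ + r = -0.042347 m.
|ω_lever| = |0.0561·13.99·-0.042347| / 0.00487044 = 6.824 rad/s.

6.82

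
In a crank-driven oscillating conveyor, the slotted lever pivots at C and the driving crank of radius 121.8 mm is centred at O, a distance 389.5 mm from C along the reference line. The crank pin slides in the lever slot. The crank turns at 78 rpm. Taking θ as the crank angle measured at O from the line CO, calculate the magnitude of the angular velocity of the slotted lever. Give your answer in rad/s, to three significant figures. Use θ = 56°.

1.54

ω = 8.168 rad/s (from 78 rpm).
Crank pin A relative to C: A = (d + r cosθ, r sinθ); lever angle φ = atan2(r sinθ, d + r cosθ).
Differentiating tanφ: φ̇ = rω(d cosθ + r)/(d² + r² + 2dr cosθ).
d² + r² + 2dr cosθ = |CA|² = 0.219603 m²;  d cosθ + r = +0.33961 m.
|ω_lever| = |0.1218·8.168·+0.33961| / 0.219603 = 1.5385 rad/s.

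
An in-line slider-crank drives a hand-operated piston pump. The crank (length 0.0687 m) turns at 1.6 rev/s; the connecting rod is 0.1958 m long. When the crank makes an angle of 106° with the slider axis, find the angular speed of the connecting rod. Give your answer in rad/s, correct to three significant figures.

1.03

ω = 10.05 rad/s (converted from 1.6 rev/s).
The rod makes angle φ with the slider axis where L sinφ = r sinθ; differentiating, L cosφ·φ̇ = r ω cosθ.
L cosφ = √(L² − r² sin²θ) = 0.18433 m.
|ω_rod| = r ω |cosθ| / √(L² − r² sin²θ) = 0.0687·10.05·0.27564/0.18433 = 1.0328 rad/s.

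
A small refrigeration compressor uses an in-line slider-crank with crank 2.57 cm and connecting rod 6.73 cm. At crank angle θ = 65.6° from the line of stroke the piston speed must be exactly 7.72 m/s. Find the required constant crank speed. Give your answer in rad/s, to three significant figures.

For an in-line slider-crank, |v_piston| = rω|sinθ|·[1 + r cosθ/√(L² − r² sin²θ)].
With r = 0.0257 m, L = 0.0673 m, θ = 65.6°: the bracketed kinematic factor |dx/dθ| = 0.027343 m.
ω = v/|dx/dθ| = 7.72/0.027343 = 282.34 rad/s.

282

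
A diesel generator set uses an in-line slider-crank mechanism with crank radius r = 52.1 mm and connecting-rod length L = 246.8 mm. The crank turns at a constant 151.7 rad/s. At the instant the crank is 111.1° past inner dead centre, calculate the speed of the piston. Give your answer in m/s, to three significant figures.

ω = 151.7 rad/s
For an in-line slider-crank, x = r cosθ + √(L² − r² sin²θ), so v = −rω sinθ·[1 + r cosθ/√(L² − r² sin²θ)].
With r = 0.0521 m, L = 0.2468 m, θ = 111.1°: √(L² − r² sin²θ) = 0.24197 m.
v = −0.0521·151.7·0.93295·[1 + 0.0521·-0.36000/0.24197] = -6.8021 m/s.
|v| = 6.8021 m/s.

6.80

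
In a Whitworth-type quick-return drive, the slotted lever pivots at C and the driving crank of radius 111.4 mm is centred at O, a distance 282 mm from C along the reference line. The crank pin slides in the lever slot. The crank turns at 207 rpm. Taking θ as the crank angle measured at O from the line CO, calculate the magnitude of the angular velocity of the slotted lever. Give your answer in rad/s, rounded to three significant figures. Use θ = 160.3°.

ω = 21.68 rad/s (from 207 rpm).
Crank pin A relative to C: A = (d + r cosθ, r sinθ); lever angle φ = atan2(r sinθ, d + r cosθ).
Differentiating tanφ: φ̇ = rω(d cosθ + r)/(d² + r² + 2dr cosθ).
d² + r² + 2dr cosθ = |CA|² = 0.0327817 m²;  d cosθ + r = -0.15409 m.
|ω_lever| = |0.1114·21.68·-0.15409| / 0.0327817 = 11.351 rad/s.

11.4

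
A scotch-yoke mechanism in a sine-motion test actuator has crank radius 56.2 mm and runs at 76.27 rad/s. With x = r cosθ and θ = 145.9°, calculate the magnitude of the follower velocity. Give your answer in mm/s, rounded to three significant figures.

ω = 76.27 rad/s
x = r cosθ ⇒ ẋ = −rω sinθ.
|v| = rω|sinθ| = 0.0562·76.27·|sin 145.9°| = 2.4031 m/s = 2403.1 mm/s.

2400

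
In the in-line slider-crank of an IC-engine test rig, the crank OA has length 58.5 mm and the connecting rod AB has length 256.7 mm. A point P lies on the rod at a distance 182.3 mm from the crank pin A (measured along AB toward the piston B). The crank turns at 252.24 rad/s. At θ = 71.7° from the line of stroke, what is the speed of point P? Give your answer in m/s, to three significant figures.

14.8

ω = 252.2 rad/s.  Crank-pin speed |V_A| = rω = 14.756 m/s, perpendicular to OA.
Rod angle: sinφ = −(r/L) sinθ ⇒ φ = -12.496°; ω_rod = −rω cosθ/√(L²−r²sin²θ) = -18.487 rad/s.
V_P = V_A + ω_rod × AP, with AP = 0.1823 m along the rod.
Components: V_Px = −rω sinθ − a·ω_rod·sinφ = -14.739 m/s;  V_Py = rω cosθ + a·ω_rod·cosφ = +1.3429 m/s.
|V_P| = √(V_Px² + V_Py²) = 14.8 m/s.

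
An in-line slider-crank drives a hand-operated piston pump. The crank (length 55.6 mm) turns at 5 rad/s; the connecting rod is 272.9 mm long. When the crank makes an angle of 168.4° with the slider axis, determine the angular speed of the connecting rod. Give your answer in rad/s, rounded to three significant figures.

0.999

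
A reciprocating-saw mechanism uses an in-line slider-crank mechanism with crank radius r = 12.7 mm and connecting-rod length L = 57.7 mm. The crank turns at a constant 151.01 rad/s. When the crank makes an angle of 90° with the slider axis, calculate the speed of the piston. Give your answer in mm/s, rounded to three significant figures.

ω = 151 rad/s
For an in-line slider-crank, x = r cosθ + √(L² − r² sin²θ), so v = −rω sinθ·[1 + r cosθ/√(L² − r² sin²θ)].
With r = 0.0127 m, L = 0.0577 m, θ = 90°: √(L² − r² sin²θ) = 0.056285 m.
v = −0.0127·151·1.00000·[1 + 0.0127·0.00000/0.056285] = -1.9178 m/s.
|v| = 1.9178 m/s = 1917.8 mm/s.

1920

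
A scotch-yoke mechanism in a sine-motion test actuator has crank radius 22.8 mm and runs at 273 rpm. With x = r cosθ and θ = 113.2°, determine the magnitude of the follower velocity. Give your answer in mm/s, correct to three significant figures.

ω = 28.59 rad/s (from 273 rpm).
x = r cosθ ⇒ ẋ = −rω sinθ.
|v| = rω|sinθ| = 0.0228·28.59·|sin 113.2°| = 0.59911 m/s = 599.11 mm/s.

599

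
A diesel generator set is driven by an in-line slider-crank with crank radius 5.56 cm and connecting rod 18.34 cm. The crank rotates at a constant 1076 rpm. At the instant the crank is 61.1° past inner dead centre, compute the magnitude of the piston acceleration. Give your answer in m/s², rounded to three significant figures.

227

ω = 2π·1076/60 = 112.7 rad/s
x(θ) = r cosθ + √(L² − r² sin²θ); with ω constant, a = ω²·d²x/dθ².
d²x/dθ² = −r cosθ − r²(cos2θ)/√u − r⁴ sin²2θ/(4u^{3/2}),  u = L² − r² sin²θ = 0.0312662 m².
Substituting r = 0.0556 m, L = 0.1834 m, θ = 61.1°: d²x/dθ² = -0.017864 m.
a = ω²·d²x/dθ² = (112.7)²·(-0.017864) = -226.81 m/s²;  |a| = 226.81 m/s².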